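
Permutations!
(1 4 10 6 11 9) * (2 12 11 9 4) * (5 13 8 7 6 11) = (1 2 12 5 13 8 7 6 9)(4 10 11) = [0, 2, 12, 3, 10, 13, 9, 6, 7, 1, 11, 4, 5, 8]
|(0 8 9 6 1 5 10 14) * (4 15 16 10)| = 11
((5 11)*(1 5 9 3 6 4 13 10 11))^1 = (1 5)(3 6 4 13 10 11 9) = [0, 5, 2, 6, 13, 1, 4, 7, 8, 3, 11, 9, 12, 10]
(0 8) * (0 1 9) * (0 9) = (9)(0 8 1) = [8, 0, 2, 3, 4, 5, 6, 7, 1, 9]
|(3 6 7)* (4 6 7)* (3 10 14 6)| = 6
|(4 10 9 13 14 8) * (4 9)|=|(4 10)(8 9 13 14)|=4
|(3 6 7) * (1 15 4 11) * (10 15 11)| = |(1 11)(3 6 7)(4 10 15)| = 6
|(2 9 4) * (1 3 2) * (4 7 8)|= |(1 3 2 9 7 8 4)|= 7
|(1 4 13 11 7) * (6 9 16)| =15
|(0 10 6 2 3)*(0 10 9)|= |(0 9)(2 3 10 6)|= 4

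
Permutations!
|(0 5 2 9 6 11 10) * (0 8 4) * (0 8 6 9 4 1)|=|(0 5 2 4 8 1)(6 11 10)|=6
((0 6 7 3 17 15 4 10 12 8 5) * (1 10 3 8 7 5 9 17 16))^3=[0, 7, 2, 10, 1, 5, 6, 17, 15, 4, 8, 11, 9, 13, 14, 16, 12, 3]=(1 7 17 3 10 8 15 16 12 9 4)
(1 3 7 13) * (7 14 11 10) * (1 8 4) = (1 3 14 11 10 7 13 8 4) = [0, 3, 2, 14, 1, 5, 6, 13, 4, 9, 7, 10, 12, 8, 11]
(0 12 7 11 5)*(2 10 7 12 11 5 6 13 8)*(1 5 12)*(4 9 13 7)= [11, 5, 10, 3, 9, 0, 7, 12, 2, 13, 4, 6, 1, 8]= (0 11 6 7 12 1 5)(2 10 4 9 13 8)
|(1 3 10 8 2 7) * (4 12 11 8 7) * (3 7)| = 10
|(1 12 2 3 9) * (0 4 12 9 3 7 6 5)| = 14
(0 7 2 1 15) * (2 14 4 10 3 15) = (0 7 14 4 10 3 15)(1 2) = [7, 2, 1, 15, 10, 5, 6, 14, 8, 9, 3, 11, 12, 13, 4, 0]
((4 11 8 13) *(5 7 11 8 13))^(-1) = (4 13 11 7 5 8) = [0, 1, 2, 3, 13, 8, 6, 5, 4, 9, 10, 7, 12, 11]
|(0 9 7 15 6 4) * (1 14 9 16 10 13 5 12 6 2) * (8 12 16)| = |(0 8 12 6 4)(1 14 9 7 15 2)(5 16 10 13)| = 60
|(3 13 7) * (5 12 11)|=|(3 13 7)(5 12 11)|=3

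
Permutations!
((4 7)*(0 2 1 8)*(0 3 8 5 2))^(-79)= (1 2 5)(3 8)(4 7)= [0, 2, 5, 8, 7, 1, 6, 4, 3]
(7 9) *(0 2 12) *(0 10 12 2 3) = (0 3)(7 9)(10 12) = [3, 1, 2, 0, 4, 5, 6, 9, 8, 7, 12, 11, 10]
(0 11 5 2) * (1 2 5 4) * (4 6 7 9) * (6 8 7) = (0 11 8 7 9 4 1 2) = [11, 2, 0, 3, 1, 5, 6, 9, 7, 4, 10, 8]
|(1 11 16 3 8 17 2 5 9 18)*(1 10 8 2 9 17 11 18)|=11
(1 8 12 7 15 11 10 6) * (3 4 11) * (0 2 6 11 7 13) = [2, 8, 6, 4, 7, 5, 1, 15, 12, 9, 11, 10, 13, 0, 14, 3] = (0 2 6 1 8 12 13)(3 4 7 15)(10 11)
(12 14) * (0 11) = (0 11)(12 14) = [11, 1, 2, 3, 4, 5, 6, 7, 8, 9, 10, 0, 14, 13, 12]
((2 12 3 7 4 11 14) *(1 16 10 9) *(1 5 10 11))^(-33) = (1 14 3)(2 7 16)(4 11 12) = [0, 14, 7, 1, 11, 5, 6, 16, 8, 9, 10, 12, 4, 13, 3, 15, 2]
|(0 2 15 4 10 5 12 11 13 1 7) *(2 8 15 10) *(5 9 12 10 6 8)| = |(0 5 10 9 12 11 13 1 7)(2 6 8 15 4)| = 45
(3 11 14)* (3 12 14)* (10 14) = (3 11)(10 14 12) = [0, 1, 2, 11, 4, 5, 6, 7, 8, 9, 14, 3, 10, 13, 12]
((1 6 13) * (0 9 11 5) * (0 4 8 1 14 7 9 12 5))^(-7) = (0 1 9 4 14 12 6 11 8 7 5 13) = [1, 9, 2, 3, 14, 13, 11, 5, 7, 4, 10, 8, 6, 0, 12]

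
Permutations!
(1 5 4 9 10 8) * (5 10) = (1 10 8)(4 9 5) = [0, 10, 2, 3, 9, 4, 6, 7, 1, 5, 8]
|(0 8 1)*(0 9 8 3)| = |(0 3)(1 9 8)| = 6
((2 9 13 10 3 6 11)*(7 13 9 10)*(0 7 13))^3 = (13)(0 7)(2 6 10 11 3) = [7, 1, 6, 2, 4, 5, 10, 0, 8, 9, 11, 3, 12, 13]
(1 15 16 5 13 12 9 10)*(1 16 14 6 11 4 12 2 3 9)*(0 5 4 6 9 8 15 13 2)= (0 5 2 3 8 15 14 9 10 16 4 12 1 13)(6 11)= [5, 13, 3, 8, 12, 2, 11, 7, 15, 10, 16, 6, 1, 0, 9, 14, 4]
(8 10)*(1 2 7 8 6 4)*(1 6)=(1 2 7 8 10)(4 6)=[0, 2, 7, 3, 6, 5, 4, 8, 10, 9, 1]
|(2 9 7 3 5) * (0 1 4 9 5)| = |(0 1 4 9 7 3)(2 5)| = 6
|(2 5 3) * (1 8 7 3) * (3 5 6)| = 12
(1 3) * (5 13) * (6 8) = (1 3)(5 13)(6 8) = [0, 3, 2, 1, 4, 13, 8, 7, 6, 9, 10, 11, 12, 5]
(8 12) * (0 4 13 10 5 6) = [4, 1, 2, 3, 13, 6, 0, 7, 12, 9, 5, 11, 8, 10] = (0 4 13 10 5 6)(8 12)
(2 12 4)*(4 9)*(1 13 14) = (1 13 14)(2 12 9 4) = [0, 13, 12, 3, 2, 5, 6, 7, 8, 4, 10, 11, 9, 14, 1]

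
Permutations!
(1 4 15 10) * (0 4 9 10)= (0 4 15)(1 9 10)= [4, 9, 2, 3, 15, 5, 6, 7, 8, 10, 1, 11, 12, 13, 14, 0]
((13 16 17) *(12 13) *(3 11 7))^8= (17)(3 7 11)= [0, 1, 2, 7, 4, 5, 6, 11, 8, 9, 10, 3, 12, 13, 14, 15, 16, 17]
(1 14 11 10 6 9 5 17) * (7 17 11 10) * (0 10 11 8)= [10, 14, 2, 3, 4, 8, 9, 17, 0, 5, 6, 7, 12, 13, 11, 15, 16, 1]= (0 10 6 9 5 8)(1 14 11 7 17)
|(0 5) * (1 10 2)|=|(0 5)(1 10 2)|=6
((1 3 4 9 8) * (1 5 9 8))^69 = (1 8)(3 5)(4 9) = [0, 8, 2, 5, 9, 3, 6, 7, 1, 4]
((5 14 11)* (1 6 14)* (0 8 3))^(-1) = (0 3 8)(1 5 11 14 6) = [3, 5, 2, 8, 4, 11, 1, 7, 0, 9, 10, 14, 12, 13, 6]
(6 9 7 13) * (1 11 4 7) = [0, 11, 2, 3, 7, 5, 9, 13, 8, 1, 10, 4, 12, 6] = (1 11 4 7 13 6 9)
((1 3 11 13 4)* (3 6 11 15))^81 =(1 6 11 13 4)(3 15) =[0, 6, 2, 15, 1, 5, 11, 7, 8, 9, 10, 13, 12, 4, 14, 3]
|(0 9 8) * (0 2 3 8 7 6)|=|(0 9 7 6)(2 3 8)|=12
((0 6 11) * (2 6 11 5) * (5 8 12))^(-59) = (0 11)(2 6 8 12 5) = [11, 1, 6, 3, 4, 2, 8, 7, 12, 9, 10, 0, 5]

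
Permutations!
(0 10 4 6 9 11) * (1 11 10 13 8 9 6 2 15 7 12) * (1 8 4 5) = (0 13 4 2 15 7 12 8 9 10 5 1 11) = [13, 11, 15, 3, 2, 1, 6, 12, 9, 10, 5, 0, 8, 4, 14, 7]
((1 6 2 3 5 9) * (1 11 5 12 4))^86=[0, 2, 12, 4, 6, 11, 3, 7, 8, 5, 10, 9, 1]=(1 2 12)(3 4 6)(5 11 9)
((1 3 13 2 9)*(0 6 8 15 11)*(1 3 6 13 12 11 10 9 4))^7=[15, 12, 9, 1, 3, 5, 11, 7, 0, 4, 2, 8, 6, 10, 14, 13]=(0 15 13 10 2 9 4 3 1 12 6 11 8)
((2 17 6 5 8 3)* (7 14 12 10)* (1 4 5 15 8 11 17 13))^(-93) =(1 15 4 8 5 3 11 2 17 13 6)(7 10 12 14) =[0, 15, 17, 11, 8, 3, 1, 10, 5, 9, 12, 2, 14, 6, 7, 4, 16, 13]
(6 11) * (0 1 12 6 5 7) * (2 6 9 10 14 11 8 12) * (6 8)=(0 1 2 8 12 9 10 14 11 5 7)=[1, 2, 8, 3, 4, 7, 6, 0, 12, 10, 14, 5, 9, 13, 11]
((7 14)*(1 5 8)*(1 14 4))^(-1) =(1 4 7 14 8 5) =[0, 4, 2, 3, 7, 1, 6, 14, 5, 9, 10, 11, 12, 13, 8]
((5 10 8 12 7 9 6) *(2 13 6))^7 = (2 7 8 5 13 9 12 10 6) = [0, 1, 7, 3, 4, 13, 2, 8, 5, 12, 6, 11, 10, 9]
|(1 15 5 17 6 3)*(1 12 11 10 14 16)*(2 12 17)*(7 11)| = |(1 15 5 2 12 7 11 10 14 16)(3 17 6)| = 30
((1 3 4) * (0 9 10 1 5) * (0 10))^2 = [0, 4, 2, 5, 10, 1, 6, 7, 8, 9, 3] = (1 4 10 3 5)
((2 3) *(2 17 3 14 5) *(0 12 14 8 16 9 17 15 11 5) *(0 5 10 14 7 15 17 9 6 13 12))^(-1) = (2 5 14 10 11 15 7 12 13 6 16 8)(3 17) = [0, 1, 5, 17, 4, 14, 16, 12, 2, 9, 11, 15, 13, 6, 10, 7, 8, 3]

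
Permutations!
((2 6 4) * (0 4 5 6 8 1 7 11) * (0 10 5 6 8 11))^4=(0 10 7 11 1 2 8 4 5)=[10, 2, 8, 3, 5, 0, 6, 11, 4, 9, 7, 1]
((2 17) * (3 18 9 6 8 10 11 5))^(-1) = (2 17)(3 5 11 10 8 6 9 18) = [0, 1, 17, 5, 4, 11, 9, 7, 6, 18, 8, 10, 12, 13, 14, 15, 16, 2, 3]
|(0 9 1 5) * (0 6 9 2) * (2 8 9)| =7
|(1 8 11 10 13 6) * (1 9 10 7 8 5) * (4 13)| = |(1 5)(4 13 6 9 10)(7 8 11)| = 30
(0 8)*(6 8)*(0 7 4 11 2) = [6, 1, 0, 3, 11, 5, 8, 4, 7, 9, 10, 2] = (0 6 8 7 4 11 2)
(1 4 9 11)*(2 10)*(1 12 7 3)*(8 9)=(1 4 8 9 11 12 7 3)(2 10)=[0, 4, 10, 1, 8, 5, 6, 3, 9, 11, 2, 12, 7]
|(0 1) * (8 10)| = 2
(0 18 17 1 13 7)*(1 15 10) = (0 18 17 15 10 1 13 7) = [18, 13, 2, 3, 4, 5, 6, 0, 8, 9, 1, 11, 12, 7, 14, 10, 16, 15, 17]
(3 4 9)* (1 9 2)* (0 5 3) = (0 5 3 4 2 1 9) = [5, 9, 1, 4, 2, 3, 6, 7, 8, 0]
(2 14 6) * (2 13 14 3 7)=(2 3 7)(6 13 14)=[0, 1, 3, 7, 4, 5, 13, 2, 8, 9, 10, 11, 12, 14, 6]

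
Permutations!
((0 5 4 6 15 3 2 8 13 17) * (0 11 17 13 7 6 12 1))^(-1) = (0 1 12 4 5)(2 3 15 6 7 8)(11 17) = [1, 12, 3, 15, 5, 0, 7, 8, 2, 9, 10, 17, 4, 13, 14, 6, 16, 11]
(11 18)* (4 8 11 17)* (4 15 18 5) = (4 8 11 5)(15 18 17) = [0, 1, 2, 3, 8, 4, 6, 7, 11, 9, 10, 5, 12, 13, 14, 18, 16, 15, 17]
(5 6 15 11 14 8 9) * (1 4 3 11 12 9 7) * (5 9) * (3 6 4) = (1 3 11 14 8 7)(4 6 15 12 5) = [0, 3, 2, 11, 6, 4, 15, 1, 7, 9, 10, 14, 5, 13, 8, 12]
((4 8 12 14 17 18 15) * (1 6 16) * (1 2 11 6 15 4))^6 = [0, 1, 6, 3, 4, 5, 2, 7, 8, 9, 10, 16, 12, 13, 14, 15, 11, 17, 18] = (18)(2 6)(11 16)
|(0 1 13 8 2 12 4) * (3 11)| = |(0 1 13 8 2 12 4)(3 11)| = 14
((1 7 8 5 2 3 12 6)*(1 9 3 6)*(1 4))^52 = (1 8 2 9 12)(3 4 7 5 6) = [0, 8, 9, 4, 7, 6, 3, 5, 2, 12, 10, 11, 1]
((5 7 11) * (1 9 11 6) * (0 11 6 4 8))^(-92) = (0 4 5)(1 9 6)(7 11 8) = [4, 9, 2, 3, 5, 0, 1, 11, 7, 6, 10, 8]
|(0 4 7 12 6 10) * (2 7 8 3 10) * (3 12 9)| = 10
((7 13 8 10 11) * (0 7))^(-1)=(0 11 10 8 13 7)=[11, 1, 2, 3, 4, 5, 6, 0, 13, 9, 8, 10, 12, 7]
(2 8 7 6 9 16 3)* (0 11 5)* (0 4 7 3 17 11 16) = (0 16 17 11 5 4 7 6 9)(2 8 3) = [16, 1, 8, 2, 7, 4, 9, 6, 3, 0, 10, 5, 12, 13, 14, 15, 17, 11]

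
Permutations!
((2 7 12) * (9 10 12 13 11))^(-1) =(2 12 10 9 11 13 7) =[0, 1, 12, 3, 4, 5, 6, 2, 8, 11, 9, 13, 10, 7]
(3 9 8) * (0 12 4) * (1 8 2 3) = (0 12 4)(1 8)(2 3 9) = [12, 8, 3, 9, 0, 5, 6, 7, 1, 2, 10, 11, 4]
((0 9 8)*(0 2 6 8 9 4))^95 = (9)(0 4)(2 8 6) = [4, 1, 8, 3, 0, 5, 2, 7, 6, 9]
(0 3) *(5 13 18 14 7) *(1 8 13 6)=(0 3)(1 8 13 18 14 7 5 6)=[3, 8, 2, 0, 4, 6, 1, 5, 13, 9, 10, 11, 12, 18, 7, 15, 16, 17, 14]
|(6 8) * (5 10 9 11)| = 4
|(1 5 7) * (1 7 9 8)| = |(1 5 9 8)| = 4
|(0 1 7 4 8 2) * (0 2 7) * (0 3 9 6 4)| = 8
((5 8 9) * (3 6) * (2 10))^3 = (2 10)(3 6) = [0, 1, 10, 6, 4, 5, 3, 7, 8, 9, 2]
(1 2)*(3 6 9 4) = (1 2)(3 6 9 4) = [0, 2, 1, 6, 3, 5, 9, 7, 8, 4]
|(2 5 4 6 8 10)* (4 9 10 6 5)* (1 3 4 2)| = 6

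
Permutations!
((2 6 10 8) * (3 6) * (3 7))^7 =(2 7 3 6 10 8) =[0, 1, 7, 6, 4, 5, 10, 3, 2, 9, 8]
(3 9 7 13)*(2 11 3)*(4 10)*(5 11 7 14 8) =(2 7 13)(3 9 14 8 5 11)(4 10) =[0, 1, 7, 9, 10, 11, 6, 13, 5, 14, 4, 3, 12, 2, 8]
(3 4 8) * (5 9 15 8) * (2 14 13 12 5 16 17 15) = (2 14 13 12 5 9)(3 4 16 17 15 8) = [0, 1, 14, 4, 16, 9, 6, 7, 3, 2, 10, 11, 5, 12, 13, 8, 17, 15]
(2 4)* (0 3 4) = [3, 1, 0, 4, 2] = (0 3 4 2)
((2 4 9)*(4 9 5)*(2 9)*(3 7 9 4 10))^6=(10)=[0, 1, 2, 3, 4, 5, 6, 7, 8, 9, 10]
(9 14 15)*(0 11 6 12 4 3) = [11, 1, 2, 0, 3, 5, 12, 7, 8, 14, 10, 6, 4, 13, 15, 9] = (0 11 6 12 4 3)(9 14 15)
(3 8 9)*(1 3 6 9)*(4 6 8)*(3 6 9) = (1 6 3 4 9 8) = [0, 6, 2, 4, 9, 5, 3, 7, 1, 8]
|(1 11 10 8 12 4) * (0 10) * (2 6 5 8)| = 10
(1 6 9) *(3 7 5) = (1 6 9)(3 7 5) = [0, 6, 2, 7, 4, 3, 9, 5, 8, 1]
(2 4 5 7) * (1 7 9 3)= (1 7 2 4 5 9 3)= [0, 7, 4, 1, 5, 9, 6, 2, 8, 3]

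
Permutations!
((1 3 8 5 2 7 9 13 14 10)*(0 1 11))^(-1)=(0 11 10 14 13 9 7 2 5 8 3 1)=[11, 0, 5, 1, 4, 8, 6, 2, 3, 7, 14, 10, 12, 9, 13]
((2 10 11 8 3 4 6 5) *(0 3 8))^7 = (0 11 10 2 5 6 4 3) = [11, 1, 5, 0, 3, 6, 4, 7, 8, 9, 2, 10]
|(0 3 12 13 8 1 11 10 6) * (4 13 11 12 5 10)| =30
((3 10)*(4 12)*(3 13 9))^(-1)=(3 9 13 10)(4 12)=[0, 1, 2, 9, 12, 5, 6, 7, 8, 13, 3, 11, 4, 10]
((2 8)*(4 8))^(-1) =(2 8 4) =[0, 1, 8, 3, 2, 5, 6, 7, 4]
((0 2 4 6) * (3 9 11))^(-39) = (11)(0 2 4 6) = [2, 1, 4, 3, 6, 5, 0, 7, 8, 9, 10, 11]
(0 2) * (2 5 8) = [5, 1, 0, 3, 4, 8, 6, 7, 2] = (0 5 8 2)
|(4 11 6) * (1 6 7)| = 5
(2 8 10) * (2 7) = (2 8 10 7) = [0, 1, 8, 3, 4, 5, 6, 2, 10, 9, 7]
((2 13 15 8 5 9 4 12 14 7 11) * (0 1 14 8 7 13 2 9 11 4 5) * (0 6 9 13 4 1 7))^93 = (0 1 4 8 9 11 15 7 14 12 6 5 13) = [1, 4, 2, 3, 8, 13, 5, 14, 9, 11, 10, 15, 6, 0, 12, 7]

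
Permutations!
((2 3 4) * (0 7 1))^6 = (7) = [0, 1, 2, 3, 4, 5, 6, 7]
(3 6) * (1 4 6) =(1 4 6 3) =[0, 4, 2, 1, 6, 5, 3]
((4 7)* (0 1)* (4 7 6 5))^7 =[1, 0, 2, 3, 6, 4, 5, 7] =(7)(0 1)(4 6 5)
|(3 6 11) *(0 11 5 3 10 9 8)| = 15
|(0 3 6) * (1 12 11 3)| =6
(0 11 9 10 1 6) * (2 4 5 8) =(0 11 9 10 1 6)(2 4 5 8) =[11, 6, 4, 3, 5, 8, 0, 7, 2, 10, 1, 9]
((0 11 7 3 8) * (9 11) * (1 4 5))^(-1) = [8, 5, 2, 7, 1, 4, 6, 11, 3, 0, 10, 9] = (0 8 3 7 11 9)(1 5 4)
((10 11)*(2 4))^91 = [0, 1, 4, 3, 2, 5, 6, 7, 8, 9, 11, 10] = (2 4)(10 11)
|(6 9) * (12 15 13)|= 6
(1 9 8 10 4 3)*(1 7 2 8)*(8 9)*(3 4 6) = (1 8 10 6 3 7 2 9) = [0, 8, 9, 7, 4, 5, 3, 2, 10, 1, 6]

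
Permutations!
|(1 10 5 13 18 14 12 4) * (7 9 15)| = |(1 10 5 13 18 14 12 4)(7 9 15)| = 24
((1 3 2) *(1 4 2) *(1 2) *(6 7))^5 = (1 3 2 4)(6 7) = [0, 3, 4, 2, 1, 5, 7, 6]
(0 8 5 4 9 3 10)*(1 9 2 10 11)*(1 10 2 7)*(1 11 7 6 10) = (0 8 5 4 6 10)(1 9 3 7 11) = [8, 9, 2, 7, 6, 4, 10, 11, 5, 3, 0, 1]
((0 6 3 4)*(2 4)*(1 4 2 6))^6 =(6) =[0, 1, 2, 3, 4, 5, 6]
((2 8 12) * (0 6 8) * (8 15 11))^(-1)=(0 2 12 8 11 15 6)=[2, 1, 12, 3, 4, 5, 0, 7, 11, 9, 10, 15, 8, 13, 14, 6]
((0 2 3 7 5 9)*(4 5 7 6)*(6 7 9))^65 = (9)(4 6 5) = [0, 1, 2, 3, 6, 4, 5, 7, 8, 9]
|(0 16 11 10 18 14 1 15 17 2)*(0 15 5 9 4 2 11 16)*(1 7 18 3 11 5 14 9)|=|(1 14 7 18 9 4 2 15 17 5)(3 11 10)|=30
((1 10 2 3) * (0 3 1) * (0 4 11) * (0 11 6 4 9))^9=[0, 1, 2, 3, 6, 5, 4, 7, 8, 9, 10, 11]=(11)(4 6)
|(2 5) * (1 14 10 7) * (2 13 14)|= |(1 2 5 13 14 10 7)|= 7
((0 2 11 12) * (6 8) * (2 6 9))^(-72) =[11, 1, 8, 3, 4, 5, 12, 7, 0, 6, 10, 9, 2] =(0 11 9 6 12 2 8)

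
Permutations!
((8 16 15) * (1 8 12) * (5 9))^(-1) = (1 12 15 16 8)(5 9) = [0, 12, 2, 3, 4, 9, 6, 7, 1, 5, 10, 11, 15, 13, 14, 16, 8]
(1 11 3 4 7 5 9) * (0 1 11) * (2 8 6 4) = (0 1)(2 8 6 4 7 5 9 11 3) = [1, 0, 8, 2, 7, 9, 4, 5, 6, 11, 10, 3]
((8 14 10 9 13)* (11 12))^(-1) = (8 13 9 10 14)(11 12) = [0, 1, 2, 3, 4, 5, 6, 7, 13, 10, 14, 12, 11, 9, 8]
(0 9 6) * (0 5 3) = (0 9 6 5 3) = [9, 1, 2, 0, 4, 3, 5, 7, 8, 6]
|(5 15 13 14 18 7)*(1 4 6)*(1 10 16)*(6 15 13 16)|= |(1 4 15 16)(5 13 14 18 7)(6 10)|= 20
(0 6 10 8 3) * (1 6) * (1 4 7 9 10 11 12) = (0 4 7 9 10 8 3)(1 6 11 12) = [4, 6, 2, 0, 7, 5, 11, 9, 3, 10, 8, 12, 1]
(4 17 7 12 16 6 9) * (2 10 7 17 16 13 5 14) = (17)(2 10 7 12 13 5 14)(4 16 6 9) = [0, 1, 10, 3, 16, 14, 9, 12, 8, 4, 7, 11, 13, 5, 2, 15, 6, 17]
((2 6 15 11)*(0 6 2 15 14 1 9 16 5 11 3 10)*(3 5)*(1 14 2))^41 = (0 6 2 1 9 16 3 10)(5 15 11) = [6, 9, 1, 10, 4, 15, 2, 7, 8, 16, 0, 5, 12, 13, 14, 11, 3]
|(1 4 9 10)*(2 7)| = 4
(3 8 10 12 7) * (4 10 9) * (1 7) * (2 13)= [0, 7, 13, 8, 10, 5, 6, 3, 9, 4, 12, 11, 1, 2]= (1 7 3 8 9 4 10 12)(2 13)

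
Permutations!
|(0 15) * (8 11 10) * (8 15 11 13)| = 4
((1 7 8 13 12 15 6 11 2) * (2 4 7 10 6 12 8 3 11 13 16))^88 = [0, 8, 13, 3, 4, 5, 2, 7, 10, 9, 16, 11, 12, 1, 14, 15, 6] = (1 8 10 16 6 2 13)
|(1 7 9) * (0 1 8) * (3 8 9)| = |(9)(0 1 7 3 8)| = 5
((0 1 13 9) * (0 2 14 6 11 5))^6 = (0 6 9)(1 11 2)(5 14 13) = [6, 11, 1, 3, 4, 14, 9, 7, 8, 0, 10, 2, 12, 5, 13]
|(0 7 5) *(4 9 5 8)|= |(0 7 8 4 9 5)|= 6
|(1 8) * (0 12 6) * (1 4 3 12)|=|(0 1 8 4 3 12 6)|=7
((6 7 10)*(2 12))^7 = (2 12)(6 7 10) = [0, 1, 12, 3, 4, 5, 7, 10, 8, 9, 6, 11, 2]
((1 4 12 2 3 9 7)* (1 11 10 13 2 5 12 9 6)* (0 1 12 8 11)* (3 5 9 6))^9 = (0 4 12 7 1 6 9)(2 11)(5 10)(8 13) = [4, 6, 11, 3, 12, 10, 9, 1, 13, 0, 5, 2, 7, 8]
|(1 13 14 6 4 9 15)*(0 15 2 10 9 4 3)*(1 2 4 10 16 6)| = 6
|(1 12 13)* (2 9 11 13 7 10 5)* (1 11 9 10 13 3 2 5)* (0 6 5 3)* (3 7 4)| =6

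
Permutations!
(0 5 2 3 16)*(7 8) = (0 5 2 3 16)(7 8) = [5, 1, 3, 16, 4, 2, 6, 8, 7, 9, 10, 11, 12, 13, 14, 15, 0]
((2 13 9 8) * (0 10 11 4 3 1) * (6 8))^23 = (0 1 3 4 11 10)(2 6 13 8 9) = [1, 3, 6, 4, 11, 5, 13, 7, 9, 2, 0, 10, 12, 8]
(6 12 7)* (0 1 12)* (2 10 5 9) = [1, 12, 10, 3, 4, 9, 0, 6, 8, 2, 5, 11, 7] = (0 1 12 7 6)(2 10 5 9)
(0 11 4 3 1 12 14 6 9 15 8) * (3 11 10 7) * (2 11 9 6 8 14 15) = (0 10 7 3 1 12 15 14 8)(2 11 4 9) = [10, 12, 11, 1, 9, 5, 6, 3, 0, 2, 7, 4, 15, 13, 8, 14]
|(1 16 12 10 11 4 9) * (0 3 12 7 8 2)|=|(0 3 12 10 11 4 9 1 16 7 8 2)|=12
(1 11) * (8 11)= (1 8 11)= [0, 8, 2, 3, 4, 5, 6, 7, 11, 9, 10, 1]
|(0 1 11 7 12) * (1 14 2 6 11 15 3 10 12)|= 11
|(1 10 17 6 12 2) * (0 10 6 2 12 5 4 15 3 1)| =|(0 10 17 2)(1 6 5 4 15 3)| =12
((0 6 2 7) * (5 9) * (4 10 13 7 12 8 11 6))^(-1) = (0 7 13 10 4)(2 6 11 8 12)(5 9) = [7, 1, 6, 3, 0, 9, 11, 13, 12, 5, 4, 8, 2, 10]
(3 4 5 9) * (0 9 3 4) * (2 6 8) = (0 9 4 5 3)(2 6 8) = [9, 1, 6, 0, 5, 3, 8, 7, 2, 4]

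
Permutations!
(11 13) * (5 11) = (5 11 13) = [0, 1, 2, 3, 4, 11, 6, 7, 8, 9, 10, 13, 12, 5]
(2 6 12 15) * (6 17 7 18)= (2 17 7 18 6 12 15)= [0, 1, 17, 3, 4, 5, 12, 18, 8, 9, 10, 11, 15, 13, 14, 2, 16, 7, 6]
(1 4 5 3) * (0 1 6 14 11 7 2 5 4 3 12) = (0 1 3 6 14 11 7 2 5 12) = [1, 3, 5, 6, 4, 12, 14, 2, 8, 9, 10, 7, 0, 13, 11]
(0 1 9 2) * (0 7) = (0 1 9 2 7) = [1, 9, 7, 3, 4, 5, 6, 0, 8, 2]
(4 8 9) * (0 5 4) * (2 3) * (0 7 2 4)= (0 5)(2 3 4 8 9 7)= [5, 1, 3, 4, 8, 0, 6, 2, 9, 7]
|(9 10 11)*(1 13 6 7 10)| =|(1 13 6 7 10 11 9)| =7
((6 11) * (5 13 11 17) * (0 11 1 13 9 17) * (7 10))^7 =(0 11 6)(1 13)(5 9 17)(7 10) =[11, 13, 2, 3, 4, 9, 0, 10, 8, 17, 7, 6, 12, 1, 14, 15, 16, 5]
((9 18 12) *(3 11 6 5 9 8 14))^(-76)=(3 18 11 12 6 8 5 14 9)=[0, 1, 2, 18, 4, 14, 8, 7, 5, 3, 10, 12, 6, 13, 9, 15, 16, 17, 11]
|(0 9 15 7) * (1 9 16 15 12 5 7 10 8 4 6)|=12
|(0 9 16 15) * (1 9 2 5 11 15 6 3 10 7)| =35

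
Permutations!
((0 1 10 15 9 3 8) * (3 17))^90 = [10, 15, 2, 0, 4, 5, 6, 7, 1, 3, 9, 11, 12, 13, 14, 17, 16, 8] = (0 10 9 3)(1 15 17 8)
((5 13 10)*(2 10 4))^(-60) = (13) = [0, 1, 2, 3, 4, 5, 6, 7, 8, 9, 10, 11, 12, 13]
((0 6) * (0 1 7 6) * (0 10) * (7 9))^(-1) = (0 10)(1 6 7 9) = [10, 6, 2, 3, 4, 5, 7, 9, 8, 1, 0]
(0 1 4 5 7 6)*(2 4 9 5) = (0 1 9 5 7 6)(2 4) = [1, 9, 4, 3, 2, 7, 0, 6, 8, 5]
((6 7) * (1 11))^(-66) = (11) = [0, 1, 2, 3, 4, 5, 6, 7, 8, 9, 10, 11]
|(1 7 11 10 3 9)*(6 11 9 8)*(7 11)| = |(1 11 10 3 8 6 7 9)| = 8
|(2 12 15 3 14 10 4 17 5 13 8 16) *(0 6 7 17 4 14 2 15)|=12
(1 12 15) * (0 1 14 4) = (0 1 12 15 14 4) = [1, 12, 2, 3, 0, 5, 6, 7, 8, 9, 10, 11, 15, 13, 4, 14]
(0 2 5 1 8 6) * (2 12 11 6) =[12, 8, 5, 3, 4, 1, 0, 7, 2, 9, 10, 6, 11] =(0 12 11 6)(1 8 2 5)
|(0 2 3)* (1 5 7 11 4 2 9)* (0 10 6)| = |(0 9 1 5 7 11 4 2 3 10 6)| = 11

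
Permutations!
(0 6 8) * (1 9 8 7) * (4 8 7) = (0 6 4 8)(1 9 7) = [6, 9, 2, 3, 8, 5, 4, 1, 0, 7]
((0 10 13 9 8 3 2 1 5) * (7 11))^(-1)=(0 5 1 2 3 8 9 13 10)(7 11)=[5, 2, 3, 8, 4, 1, 6, 11, 9, 13, 0, 7, 12, 10]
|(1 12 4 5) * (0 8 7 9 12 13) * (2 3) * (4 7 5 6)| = 30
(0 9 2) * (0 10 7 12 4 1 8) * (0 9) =(1 8 9 2 10 7 12 4) =[0, 8, 10, 3, 1, 5, 6, 12, 9, 2, 7, 11, 4]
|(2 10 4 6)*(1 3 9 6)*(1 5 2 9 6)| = 4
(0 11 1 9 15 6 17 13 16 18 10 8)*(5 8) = (0 11 1 9 15 6 17 13 16 18 10 5 8) = [11, 9, 2, 3, 4, 8, 17, 7, 0, 15, 5, 1, 12, 16, 14, 6, 18, 13, 10]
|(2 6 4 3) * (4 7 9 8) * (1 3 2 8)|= |(1 3 8 4 2 6 7 9)|= 8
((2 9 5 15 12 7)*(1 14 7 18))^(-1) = (1 18 12 15 5 9 2 7 14) = [0, 18, 7, 3, 4, 9, 6, 14, 8, 2, 10, 11, 15, 13, 1, 5, 16, 17, 12]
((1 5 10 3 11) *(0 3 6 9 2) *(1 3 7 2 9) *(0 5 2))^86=(11)(1 2 5 10 6)=[0, 2, 5, 3, 4, 10, 1, 7, 8, 9, 6, 11]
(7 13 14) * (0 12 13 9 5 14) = (0 12 13)(5 14 7 9) = [12, 1, 2, 3, 4, 14, 6, 9, 8, 5, 10, 11, 13, 0, 7]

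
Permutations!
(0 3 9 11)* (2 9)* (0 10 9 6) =[3, 1, 6, 2, 4, 5, 0, 7, 8, 11, 9, 10] =(0 3 2 6)(9 11 10)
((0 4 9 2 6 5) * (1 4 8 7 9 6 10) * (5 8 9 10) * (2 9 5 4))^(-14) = [0, 1, 2, 3, 4, 5, 6, 7, 8, 9, 10] = (10)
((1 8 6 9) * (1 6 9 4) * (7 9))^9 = (1 9)(4 7)(6 8) = [0, 9, 2, 3, 7, 5, 8, 4, 6, 1]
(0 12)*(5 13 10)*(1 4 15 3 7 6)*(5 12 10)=(0 10 12)(1 4 15 3 7 6)(5 13)=[10, 4, 2, 7, 15, 13, 1, 6, 8, 9, 12, 11, 0, 5, 14, 3]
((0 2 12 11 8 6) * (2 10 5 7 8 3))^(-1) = (0 6 8 7 5 10)(2 3 11 12) = [6, 1, 3, 11, 4, 10, 8, 5, 7, 9, 0, 12, 2]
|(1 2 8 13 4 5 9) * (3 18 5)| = |(1 2 8 13 4 3 18 5 9)| = 9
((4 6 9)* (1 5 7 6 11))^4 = [0, 9, 2, 3, 7, 4, 1, 11, 8, 5, 10, 6] = (1 9 5 4 7 11 6)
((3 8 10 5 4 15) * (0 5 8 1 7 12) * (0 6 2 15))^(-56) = [5, 1, 2, 3, 0, 4, 6, 7, 8, 9, 10, 11, 12, 13, 14, 15] = (15)(0 5 4)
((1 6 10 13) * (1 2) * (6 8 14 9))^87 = (1 2 13 10 6 9 14 8) = [0, 2, 13, 3, 4, 5, 9, 7, 1, 14, 6, 11, 12, 10, 8]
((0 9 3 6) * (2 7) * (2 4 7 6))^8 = (0 2 9 6 3) = [2, 1, 9, 0, 4, 5, 3, 7, 8, 6]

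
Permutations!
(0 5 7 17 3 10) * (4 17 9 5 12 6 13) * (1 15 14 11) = [12, 15, 2, 10, 17, 7, 13, 9, 8, 5, 0, 1, 6, 4, 11, 14, 16, 3] = (0 12 6 13 4 17 3 10)(1 15 14 11)(5 7 9)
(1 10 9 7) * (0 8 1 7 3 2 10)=(0 8 1)(2 10 9 3)=[8, 0, 10, 2, 4, 5, 6, 7, 1, 3, 9]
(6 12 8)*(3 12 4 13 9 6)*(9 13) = (13)(3 12 8)(4 9 6) = [0, 1, 2, 12, 9, 5, 4, 7, 3, 6, 10, 11, 8, 13]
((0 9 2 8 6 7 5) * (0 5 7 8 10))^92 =(10) =[0, 1, 2, 3, 4, 5, 6, 7, 8, 9, 10]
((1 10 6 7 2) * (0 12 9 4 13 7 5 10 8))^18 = [0, 1, 2, 3, 4, 5, 6, 7, 8, 9, 10, 11, 12, 13] = (13)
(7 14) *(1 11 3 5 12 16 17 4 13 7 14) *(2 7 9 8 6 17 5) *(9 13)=(1 11 3 2 7)(4 9 8 6 17)(5 12 16)=[0, 11, 7, 2, 9, 12, 17, 1, 6, 8, 10, 3, 16, 13, 14, 15, 5, 4]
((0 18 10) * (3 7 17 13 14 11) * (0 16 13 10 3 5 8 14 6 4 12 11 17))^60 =(18)(4 14 6 8 13 5 16 11 10 12 17) =[0, 1, 2, 3, 14, 16, 8, 7, 13, 9, 12, 10, 17, 5, 6, 15, 11, 4, 18]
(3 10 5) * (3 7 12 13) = [0, 1, 2, 10, 4, 7, 6, 12, 8, 9, 5, 11, 13, 3] = (3 10 5 7 12 13)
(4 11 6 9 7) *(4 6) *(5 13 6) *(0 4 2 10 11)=[4, 1, 10, 3, 0, 13, 9, 5, 8, 7, 11, 2, 12, 6]=(0 4)(2 10 11)(5 13 6 9 7)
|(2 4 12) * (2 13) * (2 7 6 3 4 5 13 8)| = |(2 5 13 7 6 3 4 12 8)| = 9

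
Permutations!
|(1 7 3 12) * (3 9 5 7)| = |(1 3 12)(5 7 9)| = 3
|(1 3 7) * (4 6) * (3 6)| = |(1 6 4 3 7)| = 5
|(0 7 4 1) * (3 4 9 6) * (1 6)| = 12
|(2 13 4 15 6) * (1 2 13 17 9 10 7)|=|(1 2 17 9 10 7)(4 15 6 13)|=12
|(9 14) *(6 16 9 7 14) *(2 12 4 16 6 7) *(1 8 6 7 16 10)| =|(1 8 6 7 14 2 12 4 10)(9 16)| =18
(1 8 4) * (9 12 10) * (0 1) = (0 1 8 4)(9 12 10) = [1, 8, 2, 3, 0, 5, 6, 7, 4, 12, 9, 11, 10]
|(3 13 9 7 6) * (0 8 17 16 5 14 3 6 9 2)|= 18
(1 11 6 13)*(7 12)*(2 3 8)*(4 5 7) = (1 11 6 13)(2 3 8)(4 5 7 12) = [0, 11, 3, 8, 5, 7, 13, 12, 2, 9, 10, 6, 4, 1]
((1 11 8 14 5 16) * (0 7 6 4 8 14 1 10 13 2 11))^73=(0 7 6 4 8 1)(2 5 13 14 10 11 16)=[7, 0, 5, 3, 8, 13, 4, 6, 1, 9, 11, 16, 12, 14, 10, 15, 2]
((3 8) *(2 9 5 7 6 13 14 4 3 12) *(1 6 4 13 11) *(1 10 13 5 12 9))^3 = (1 10 5 3 12 6 13 7 8 2 11 14 4 9) = [0, 10, 11, 12, 9, 3, 13, 8, 2, 1, 5, 14, 6, 7, 4]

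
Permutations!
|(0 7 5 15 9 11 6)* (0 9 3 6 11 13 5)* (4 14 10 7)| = 30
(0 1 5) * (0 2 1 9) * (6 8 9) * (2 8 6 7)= (0 7 2 1 5 8 9)= [7, 5, 1, 3, 4, 8, 6, 2, 9, 0]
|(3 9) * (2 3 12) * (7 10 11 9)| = |(2 3 7 10 11 9 12)| = 7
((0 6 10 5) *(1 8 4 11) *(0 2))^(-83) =(0 10 2 6 5)(1 8 4 11) =[10, 8, 6, 3, 11, 0, 5, 7, 4, 9, 2, 1]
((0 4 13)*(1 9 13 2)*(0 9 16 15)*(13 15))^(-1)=(0 15 9 13 16 1 2 4)=[15, 2, 4, 3, 0, 5, 6, 7, 8, 13, 10, 11, 12, 16, 14, 9, 1]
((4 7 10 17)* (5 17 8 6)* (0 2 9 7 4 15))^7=[5, 1, 17, 3, 4, 10, 7, 0, 9, 15, 2, 11, 12, 13, 14, 6, 16, 8]=(0 5 10 2 17 8 9 15 6 7)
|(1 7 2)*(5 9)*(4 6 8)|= |(1 7 2)(4 6 8)(5 9)|= 6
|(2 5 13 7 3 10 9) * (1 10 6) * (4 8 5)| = |(1 10 9 2 4 8 5 13 7 3 6)| = 11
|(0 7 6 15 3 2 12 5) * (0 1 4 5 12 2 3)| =12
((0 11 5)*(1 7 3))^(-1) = [5, 3, 2, 7, 4, 11, 6, 1, 8, 9, 10, 0] = (0 5 11)(1 3 7)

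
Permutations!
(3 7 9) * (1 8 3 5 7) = [0, 8, 2, 1, 4, 7, 6, 9, 3, 5] = (1 8 3)(5 7 9)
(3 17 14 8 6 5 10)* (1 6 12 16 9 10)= (1 6 5)(3 17 14 8 12 16 9 10)= [0, 6, 2, 17, 4, 1, 5, 7, 12, 10, 3, 11, 16, 13, 8, 15, 9, 14]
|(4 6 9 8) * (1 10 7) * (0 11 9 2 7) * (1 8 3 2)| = |(0 11 9 3 2 7 8 4 6 1 10)| = 11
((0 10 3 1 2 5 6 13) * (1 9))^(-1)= [13, 9, 1, 10, 4, 2, 5, 7, 8, 3, 0, 11, 12, 6]= (0 13 6 5 2 1 9 3 10)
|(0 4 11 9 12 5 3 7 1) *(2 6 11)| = |(0 4 2 6 11 9 12 5 3 7 1)| = 11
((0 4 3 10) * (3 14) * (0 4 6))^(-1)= (0 6)(3 14 4 10)= [6, 1, 2, 14, 10, 5, 0, 7, 8, 9, 3, 11, 12, 13, 4]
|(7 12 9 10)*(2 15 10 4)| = 7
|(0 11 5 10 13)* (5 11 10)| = 3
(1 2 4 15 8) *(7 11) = (1 2 4 15 8)(7 11) = [0, 2, 4, 3, 15, 5, 6, 11, 1, 9, 10, 7, 12, 13, 14, 8]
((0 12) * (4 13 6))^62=(4 6 13)=[0, 1, 2, 3, 6, 5, 13, 7, 8, 9, 10, 11, 12, 4]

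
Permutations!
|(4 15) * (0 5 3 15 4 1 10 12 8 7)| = |(0 5 3 15 1 10 12 8 7)| = 9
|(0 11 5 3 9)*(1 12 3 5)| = 6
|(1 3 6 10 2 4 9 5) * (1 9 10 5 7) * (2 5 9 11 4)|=|(1 3 6 9 7)(4 10 5 11)|=20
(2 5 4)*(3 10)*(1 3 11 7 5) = [0, 3, 1, 10, 2, 4, 6, 5, 8, 9, 11, 7] = (1 3 10 11 7 5 4 2)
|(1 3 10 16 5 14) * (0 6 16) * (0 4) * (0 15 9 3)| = 30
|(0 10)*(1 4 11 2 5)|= |(0 10)(1 4 11 2 5)|= 10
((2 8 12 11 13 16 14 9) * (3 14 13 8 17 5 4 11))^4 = (2 11 14 5 12)(3 17 8 9 4) = [0, 1, 11, 17, 3, 12, 6, 7, 9, 4, 10, 14, 2, 13, 5, 15, 16, 8]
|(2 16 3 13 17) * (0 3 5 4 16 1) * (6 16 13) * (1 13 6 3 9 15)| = |(0 9 15 1)(2 13 17)(4 6 16 5)| = 12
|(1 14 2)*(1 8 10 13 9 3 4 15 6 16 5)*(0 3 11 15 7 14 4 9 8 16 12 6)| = 210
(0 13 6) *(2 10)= (0 13 6)(2 10)= [13, 1, 10, 3, 4, 5, 0, 7, 8, 9, 2, 11, 12, 6]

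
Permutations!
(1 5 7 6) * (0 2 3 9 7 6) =[2, 5, 3, 9, 4, 6, 1, 0, 8, 7] =(0 2 3 9 7)(1 5 6)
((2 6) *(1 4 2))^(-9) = (1 6 2 4) = [0, 6, 4, 3, 1, 5, 2]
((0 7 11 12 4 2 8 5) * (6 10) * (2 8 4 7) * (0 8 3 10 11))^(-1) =(0 7 12 11 6 10 3 4 2)(5 8) =[7, 1, 0, 4, 2, 8, 10, 12, 5, 9, 3, 6, 11]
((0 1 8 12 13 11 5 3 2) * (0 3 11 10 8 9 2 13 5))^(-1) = [11, 0, 9, 2, 4, 12, 6, 7, 10, 1, 13, 5, 8, 3] = (0 11 5 12 8 10 13 3 2 9 1)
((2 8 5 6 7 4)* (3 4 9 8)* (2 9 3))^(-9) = (3 6 8 4 7 5 9) = [0, 1, 2, 6, 7, 9, 8, 5, 4, 3]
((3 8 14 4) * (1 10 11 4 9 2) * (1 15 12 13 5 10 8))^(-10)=(1 9 12 10 3 14 15 5 4 8 2 13 11)=[0, 9, 13, 14, 8, 4, 6, 7, 2, 12, 3, 1, 10, 11, 15, 5]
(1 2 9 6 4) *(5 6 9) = (9)(1 2 5 6 4) = [0, 2, 5, 3, 1, 6, 4, 7, 8, 9]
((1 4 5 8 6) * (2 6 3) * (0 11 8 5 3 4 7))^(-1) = [7, 6, 3, 4, 8, 5, 2, 1, 11, 9, 10, 0] = (0 7 1 6 2 3 4 8 11)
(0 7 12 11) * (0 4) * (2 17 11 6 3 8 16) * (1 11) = (0 7 12 6 3 8 16 2 17 1 11 4) = [7, 11, 17, 8, 0, 5, 3, 12, 16, 9, 10, 4, 6, 13, 14, 15, 2, 1]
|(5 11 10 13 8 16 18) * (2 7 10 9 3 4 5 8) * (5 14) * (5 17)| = 84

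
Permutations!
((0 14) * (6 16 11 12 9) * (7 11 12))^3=(0 14)(6 9 12 16)(7 11)=[14, 1, 2, 3, 4, 5, 9, 11, 8, 12, 10, 7, 16, 13, 0, 15, 6]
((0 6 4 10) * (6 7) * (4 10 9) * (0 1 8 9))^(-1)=[4, 10, 2, 3, 9, 5, 7, 0, 1, 8, 6]=(0 4 9 8 1 10 6 7)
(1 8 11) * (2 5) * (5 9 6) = [0, 8, 9, 3, 4, 2, 5, 7, 11, 6, 10, 1] = (1 8 11)(2 9 6 5)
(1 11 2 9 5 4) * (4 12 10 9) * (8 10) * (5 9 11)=[0, 5, 4, 3, 1, 12, 6, 7, 10, 9, 11, 2, 8]=(1 5 12 8 10 11 2 4)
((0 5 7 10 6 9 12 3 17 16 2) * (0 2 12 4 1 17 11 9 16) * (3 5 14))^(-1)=(0 17 1 4 9 11 3 14)(5 12 16 6 10 7)=[17, 4, 2, 14, 9, 12, 10, 5, 8, 11, 7, 3, 16, 13, 0, 15, 6, 1]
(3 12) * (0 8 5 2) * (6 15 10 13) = (0 8 5 2)(3 12)(6 15 10 13) = [8, 1, 0, 12, 4, 2, 15, 7, 5, 9, 13, 11, 3, 6, 14, 10]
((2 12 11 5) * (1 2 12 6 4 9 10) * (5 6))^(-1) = (1 10 9 4 6 11 12 5 2) = [0, 10, 1, 3, 6, 2, 11, 7, 8, 4, 9, 12, 5]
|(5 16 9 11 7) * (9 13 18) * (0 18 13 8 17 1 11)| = |(0 18 9)(1 11 7 5 16 8 17)| = 21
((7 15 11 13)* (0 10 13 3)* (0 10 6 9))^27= (3 7)(10 15)(11 13)= [0, 1, 2, 7, 4, 5, 6, 3, 8, 9, 15, 13, 12, 11, 14, 10]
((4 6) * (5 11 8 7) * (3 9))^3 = [0, 1, 2, 9, 6, 7, 4, 8, 11, 3, 10, 5] = (3 9)(4 6)(5 7 8 11)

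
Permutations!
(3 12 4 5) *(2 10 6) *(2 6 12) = (2 10 12 4 5 3) = [0, 1, 10, 2, 5, 3, 6, 7, 8, 9, 12, 11, 4]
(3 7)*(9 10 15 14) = (3 7)(9 10 15 14) = [0, 1, 2, 7, 4, 5, 6, 3, 8, 10, 15, 11, 12, 13, 9, 14]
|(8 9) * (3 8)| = 3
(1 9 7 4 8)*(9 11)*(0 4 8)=(0 4)(1 11 9 7 8)=[4, 11, 2, 3, 0, 5, 6, 8, 1, 7, 10, 9]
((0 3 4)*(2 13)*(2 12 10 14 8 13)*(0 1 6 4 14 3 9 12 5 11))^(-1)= (0 11 5 13 8 14 3 10 12 9)(1 4 6)= [11, 4, 2, 10, 6, 13, 1, 7, 14, 0, 12, 5, 9, 8, 3]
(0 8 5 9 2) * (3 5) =[8, 1, 0, 5, 4, 9, 6, 7, 3, 2] =(0 8 3 5 9 2)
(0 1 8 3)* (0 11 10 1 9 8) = (0 9 8 3 11 10 1) = [9, 0, 2, 11, 4, 5, 6, 7, 3, 8, 1, 10]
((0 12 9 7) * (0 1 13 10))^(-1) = (0 10 13 1 7 9 12) = [10, 7, 2, 3, 4, 5, 6, 9, 8, 12, 13, 11, 0, 1]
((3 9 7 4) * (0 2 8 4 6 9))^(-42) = [4, 1, 3, 8, 2, 5, 6, 7, 0, 9] = (9)(0 4 2 3 8)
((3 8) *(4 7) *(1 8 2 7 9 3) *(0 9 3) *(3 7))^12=[0, 1, 2, 3, 4, 5, 6, 7, 8, 9]=(9)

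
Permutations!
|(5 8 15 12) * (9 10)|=|(5 8 15 12)(9 10)|=4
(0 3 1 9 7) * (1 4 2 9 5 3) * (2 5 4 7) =(0 1 4 5 3 7)(2 9) =[1, 4, 9, 7, 5, 3, 6, 0, 8, 2]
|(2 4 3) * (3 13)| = |(2 4 13 3)| = 4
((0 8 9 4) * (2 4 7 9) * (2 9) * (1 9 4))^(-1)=(0 4 8)(1 2 7 9)=[4, 2, 7, 3, 8, 5, 6, 9, 0, 1]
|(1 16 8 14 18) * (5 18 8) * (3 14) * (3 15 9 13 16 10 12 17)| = |(1 10 12 17 3 14 8 15 9 13 16 5 18)| = 13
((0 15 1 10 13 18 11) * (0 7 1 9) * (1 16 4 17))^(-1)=(0 9 15)(1 17 4 16 7 11 18 13 10)=[9, 17, 2, 3, 16, 5, 6, 11, 8, 15, 1, 18, 12, 10, 14, 0, 7, 4, 13]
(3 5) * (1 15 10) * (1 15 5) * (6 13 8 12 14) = (1 5 3)(6 13 8 12 14)(10 15) = [0, 5, 2, 1, 4, 3, 13, 7, 12, 9, 15, 11, 14, 8, 6, 10]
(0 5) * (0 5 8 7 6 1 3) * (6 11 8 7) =(0 7 11 8 6 1 3) =[7, 3, 2, 0, 4, 5, 1, 11, 6, 9, 10, 8]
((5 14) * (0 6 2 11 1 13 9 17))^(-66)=(0 9 1 2)(6 17 13 11)=[9, 2, 0, 3, 4, 5, 17, 7, 8, 1, 10, 6, 12, 11, 14, 15, 16, 13]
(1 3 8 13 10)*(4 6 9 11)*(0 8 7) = [8, 3, 2, 7, 6, 5, 9, 0, 13, 11, 1, 4, 12, 10] = (0 8 13 10 1 3 7)(4 6 9 11)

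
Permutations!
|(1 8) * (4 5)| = |(1 8)(4 5)| = 2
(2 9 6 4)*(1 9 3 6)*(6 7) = [0, 9, 3, 7, 2, 5, 4, 6, 8, 1] = (1 9)(2 3 7 6 4)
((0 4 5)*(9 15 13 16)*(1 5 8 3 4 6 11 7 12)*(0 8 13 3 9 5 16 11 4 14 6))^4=(1 9 6 7 5 3 13)(4 12 8 14 11 16 15)=[0, 9, 2, 13, 12, 3, 7, 5, 14, 6, 10, 16, 8, 1, 11, 4, 15]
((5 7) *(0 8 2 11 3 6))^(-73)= (0 6 3 11 2 8)(5 7)= [6, 1, 8, 11, 4, 7, 3, 5, 0, 9, 10, 2]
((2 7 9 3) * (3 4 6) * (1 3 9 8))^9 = (9)(1 8 7 2 3) = [0, 8, 3, 1, 4, 5, 6, 2, 7, 9]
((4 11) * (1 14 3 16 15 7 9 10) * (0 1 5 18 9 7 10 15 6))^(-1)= (0 6 16 3 14 1)(4 11)(5 10 15 9 18)= [6, 0, 2, 14, 11, 10, 16, 7, 8, 18, 15, 4, 12, 13, 1, 9, 3, 17, 5]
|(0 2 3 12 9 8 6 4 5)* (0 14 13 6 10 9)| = |(0 2 3 12)(4 5 14 13 6)(8 10 9)| = 60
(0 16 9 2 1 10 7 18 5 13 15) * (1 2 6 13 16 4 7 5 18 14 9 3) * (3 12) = (18)(0 4 7 14 9 6 13 15)(1 10 5 16 12 3) = [4, 10, 2, 1, 7, 16, 13, 14, 8, 6, 5, 11, 3, 15, 9, 0, 12, 17, 18]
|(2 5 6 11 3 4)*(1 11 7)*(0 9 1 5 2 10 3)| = 12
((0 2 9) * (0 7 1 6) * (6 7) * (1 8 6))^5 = (0 8 1 2 6 7 9) = [8, 2, 6, 3, 4, 5, 7, 9, 1, 0]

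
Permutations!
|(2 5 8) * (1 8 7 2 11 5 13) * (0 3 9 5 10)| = |(0 3 9 5 7 2 13 1 8 11 10)| = 11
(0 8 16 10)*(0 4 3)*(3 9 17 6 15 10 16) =[8, 1, 2, 0, 9, 5, 15, 7, 3, 17, 4, 11, 12, 13, 14, 10, 16, 6] =(0 8 3)(4 9 17 6 15 10)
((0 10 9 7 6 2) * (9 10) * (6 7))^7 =(10)(0 2 6 9) =[2, 1, 6, 3, 4, 5, 9, 7, 8, 0, 10]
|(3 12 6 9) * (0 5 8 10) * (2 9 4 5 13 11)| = |(0 13 11 2 9 3 12 6 4 5 8 10)| = 12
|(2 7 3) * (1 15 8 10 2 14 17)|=|(1 15 8 10 2 7 3 14 17)|=9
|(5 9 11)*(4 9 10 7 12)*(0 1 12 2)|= 10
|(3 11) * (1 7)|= |(1 7)(3 11)|= 2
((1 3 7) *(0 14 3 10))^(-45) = (0 7)(1 14)(3 10) = [7, 14, 2, 10, 4, 5, 6, 0, 8, 9, 3, 11, 12, 13, 1]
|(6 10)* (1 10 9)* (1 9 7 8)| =5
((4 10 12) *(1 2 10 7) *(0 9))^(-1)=(0 9)(1 7 4 12 10 2)=[9, 7, 1, 3, 12, 5, 6, 4, 8, 0, 2, 11, 10]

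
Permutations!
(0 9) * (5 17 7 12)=[9, 1, 2, 3, 4, 17, 6, 12, 8, 0, 10, 11, 5, 13, 14, 15, 16, 7]=(0 9)(5 17 7 12)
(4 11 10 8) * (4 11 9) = [0, 1, 2, 3, 9, 5, 6, 7, 11, 4, 8, 10] = (4 9)(8 11 10)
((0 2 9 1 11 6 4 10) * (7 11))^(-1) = (0 10 4 6 11 7 1 9 2) = [10, 9, 0, 3, 6, 5, 11, 1, 8, 2, 4, 7]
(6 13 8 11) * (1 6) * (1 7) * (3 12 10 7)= (1 6 13 8 11 3 12 10 7)= [0, 6, 2, 12, 4, 5, 13, 1, 11, 9, 7, 3, 10, 8]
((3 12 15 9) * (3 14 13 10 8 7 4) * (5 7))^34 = (3 12 15 9 14 13 10 8 5 7 4) = [0, 1, 2, 12, 3, 7, 6, 4, 5, 14, 8, 11, 15, 10, 13, 9]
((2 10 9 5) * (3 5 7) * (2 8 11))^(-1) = (2 11 8 5 3 7 9 10) = [0, 1, 11, 7, 4, 3, 6, 9, 5, 10, 2, 8]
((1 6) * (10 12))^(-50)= (12)= [0, 1, 2, 3, 4, 5, 6, 7, 8, 9, 10, 11, 12]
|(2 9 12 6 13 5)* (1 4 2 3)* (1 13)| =|(1 4 2 9 12 6)(3 13 5)| =6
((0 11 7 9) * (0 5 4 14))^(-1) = (0 14 4 5 9 7 11) = [14, 1, 2, 3, 5, 9, 6, 11, 8, 7, 10, 0, 12, 13, 4]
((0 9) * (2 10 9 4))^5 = [0, 1, 2, 3, 4, 5, 6, 7, 8, 9, 10] = (10)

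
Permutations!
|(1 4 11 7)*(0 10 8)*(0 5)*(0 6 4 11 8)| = |(0 10)(1 11 7)(4 8 5 6)| = 12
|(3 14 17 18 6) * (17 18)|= |(3 14 18 6)|= 4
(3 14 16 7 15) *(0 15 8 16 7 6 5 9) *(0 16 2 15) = (2 15 3 14 7 8)(5 9 16 6) = [0, 1, 15, 14, 4, 9, 5, 8, 2, 16, 10, 11, 12, 13, 7, 3, 6]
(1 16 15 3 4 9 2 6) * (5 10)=[0, 16, 6, 4, 9, 10, 1, 7, 8, 2, 5, 11, 12, 13, 14, 3, 15]=(1 16 15 3 4 9 2 6)(5 10)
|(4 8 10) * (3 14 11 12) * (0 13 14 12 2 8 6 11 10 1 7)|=22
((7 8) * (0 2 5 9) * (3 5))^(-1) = (0 9 5 3 2)(7 8) = [9, 1, 0, 2, 4, 3, 6, 8, 7, 5]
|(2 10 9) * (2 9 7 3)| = |(2 10 7 3)| = 4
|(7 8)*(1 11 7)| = |(1 11 7 8)| = 4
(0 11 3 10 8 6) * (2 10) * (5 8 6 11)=(0 5 8 11 3 2 10 6)=[5, 1, 10, 2, 4, 8, 0, 7, 11, 9, 6, 3]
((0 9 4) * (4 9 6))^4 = (9)(0 6 4) = [6, 1, 2, 3, 0, 5, 4, 7, 8, 9]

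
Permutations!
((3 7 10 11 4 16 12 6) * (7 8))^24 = (3 16 10)(4 7 6)(8 12 11) = [0, 1, 2, 16, 7, 5, 4, 6, 12, 9, 3, 8, 11, 13, 14, 15, 10]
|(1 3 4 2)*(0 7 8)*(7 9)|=4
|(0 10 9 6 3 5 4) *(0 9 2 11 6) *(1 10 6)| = 12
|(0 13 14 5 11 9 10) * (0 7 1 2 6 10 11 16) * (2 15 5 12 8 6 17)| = |(0 13 14 12 8 6 10 7 1 15 5 16)(2 17)(9 11)| = 12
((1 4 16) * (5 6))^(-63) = (16)(5 6) = [0, 1, 2, 3, 4, 6, 5, 7, 8, 9, 10, 11, 12, 13, 14, 15, 16]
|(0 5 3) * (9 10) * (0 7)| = |(0 5 3 7)(9 10)| = 4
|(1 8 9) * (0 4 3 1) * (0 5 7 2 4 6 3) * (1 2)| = |(0 6 3 2 4)(1 8 9 5 7)| = 5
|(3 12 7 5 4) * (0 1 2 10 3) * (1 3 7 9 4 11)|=30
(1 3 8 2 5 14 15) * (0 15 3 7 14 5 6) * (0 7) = [15, 0, 6, 8, 4, 5, 7, 14, 2, 9, 10, 11, 12, 13, 3, 1] = (0 15 1)(2 6 7 14 3 8)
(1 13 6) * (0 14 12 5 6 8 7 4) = (0 14 12 5 6 1 13 8 7 4) = [14, 13, 2, 3, 0, 6, 1, 4, 7, 9, 10, 11, 5, 8, 12]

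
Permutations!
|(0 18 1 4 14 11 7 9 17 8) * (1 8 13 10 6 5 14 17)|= |(0 18 8)(1 4 17 13 10 6 5 14 11 7 9)|= 33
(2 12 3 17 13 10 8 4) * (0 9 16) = (0 9 16)(2 12 3 17 13 10 8 4) = [9, 1, 12, 17, 2, 5, 6, 7, 4, 16, 8, 11, 3, 10, 14, 15, 0, 13]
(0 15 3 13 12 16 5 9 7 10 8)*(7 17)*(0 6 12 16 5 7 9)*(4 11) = (0 15 3 13 16 7 10 8 6 12 5)(4 11)(9 17) = [15, 1, 2, 13, 11, 0, 12, 10, 6, 17, 8, 4, 5, 16, 14, 3, 7, 9]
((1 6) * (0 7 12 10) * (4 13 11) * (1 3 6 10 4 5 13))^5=(0 10 1 4 12 7)(3 6)(5 11 13)=[10, 4, 2, 6, 12, 11, 3, 0, 8, 9, 1, 13, 7, 5]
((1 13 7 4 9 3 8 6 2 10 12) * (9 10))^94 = (1 10 7)(2 6 8 3 9)(4 13 12) = [0, 10, 6, 9, 13, 5, 8, 1, 3, 2, 7, 11, 4, 12]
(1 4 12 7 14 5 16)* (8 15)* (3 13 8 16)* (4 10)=(1 10 4 12 7 14 5 3 13 8 15 16)=[0, 10, 2, 13, 12, 3, 6, 14, 15, 9, 4, 11, 7, 8, 5, 16, 1]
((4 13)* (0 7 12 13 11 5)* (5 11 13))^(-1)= (0 5 12 7)(4 13)= [5, 1, 2, 3, 13, 12, 6, 0, 8, 9, 10, 11, 7, 4]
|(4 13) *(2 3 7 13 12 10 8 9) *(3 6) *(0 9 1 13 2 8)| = 8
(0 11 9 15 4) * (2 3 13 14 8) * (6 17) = [11, 1, 3, 13, 0, 5, 17, 7, 2, 15, 10, 9, 12, 14, 8, 4, 16, 6] = (0 11 9 15 4)(2 3 13 14 8)(6 17)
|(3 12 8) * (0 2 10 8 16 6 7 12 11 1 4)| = |(0 2 10 8 3 11 1 4)(6 7 12 16)| = 8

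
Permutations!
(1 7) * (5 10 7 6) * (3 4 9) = (1 6 5 10 7)(3 4 9) = [0, 6, 2, 4, 9, 10, 5, 1, 8, 3, 7]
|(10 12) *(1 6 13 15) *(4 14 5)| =|(1 6 13 15)(4 14 5)(10 12)| =12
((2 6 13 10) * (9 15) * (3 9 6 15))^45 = (15)(3 9) = [0, 1, 2, 9, 4, 5, 6, 7, 8, 3, 10, 11, 12, 13, 14, 15]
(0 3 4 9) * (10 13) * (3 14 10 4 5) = [14, 1, 2, 5, 9, 3, 6, 7, 8, 0, 13, 11, 12, 4, 10] = (0 14 10 13 4 9)(3 5)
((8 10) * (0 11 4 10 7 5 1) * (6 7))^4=[8, 10, 2, 3, 7, 4, 0, 11, 1, 9, 5, 6]=(0 8 1 10 5 4 7 11 6)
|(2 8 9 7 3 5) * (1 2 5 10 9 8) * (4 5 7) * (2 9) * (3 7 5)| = 6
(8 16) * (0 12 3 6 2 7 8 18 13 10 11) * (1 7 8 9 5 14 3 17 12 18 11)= [18, 7, 8, 6, 4, 14, 2, 9, 16, 5, 1, 0, 17, 10, 3, 15, 11, 12, 13]= (0 18 13 10 1 7 9 5 14 3 6 2 8 16 11)(12 17)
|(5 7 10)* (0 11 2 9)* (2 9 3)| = 6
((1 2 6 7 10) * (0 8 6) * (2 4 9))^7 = [9, 7, 4, 3, 10, 5, 0, 8, 2, 1, 6] = (0 9 1 7 8 2 4 10 6)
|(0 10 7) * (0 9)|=4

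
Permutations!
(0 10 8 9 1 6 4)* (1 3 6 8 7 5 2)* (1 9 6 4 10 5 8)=[5, 1, 9, 4, 0, 2, 10, 8, 6, 3, 7]=(0 5 2 9 3 4)(6 10 7 8)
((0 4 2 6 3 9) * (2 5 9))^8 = (9)(2 3 6) = [0, 1, 3, 6, 4, 5, 2, 7, 8, 9]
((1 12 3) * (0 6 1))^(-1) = [3, 6, 2, 12, 4, 5, 0, 7, 8, 9, 10, 11, 1] = (0 3 12 1 6)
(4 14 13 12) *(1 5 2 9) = (1 5 2 9)(4 14 13 12) = [0, 5, 9, 3, 14, 2, 6, 7, 8, 1, 10, 11, 4, 12, 13]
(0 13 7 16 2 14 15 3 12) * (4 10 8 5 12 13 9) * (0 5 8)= (0 9 4 10)(2 14 15 3 13 7 16)(5 12)= [9, 1, 14, 13, 10, 12, 6, 16, 8, 4, 0, 11, 5, 7, 15, 3, 2]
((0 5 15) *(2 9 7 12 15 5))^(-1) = (0 15 12 7 9 2) = [15, 1, 0, 3, 4, 5, 6, 9, 8, 2, 10, 11, 7, 13, 14, 12]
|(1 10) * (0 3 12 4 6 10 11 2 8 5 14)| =|(0 3 12 4 6 10 1 11 2 8 5 14)| =12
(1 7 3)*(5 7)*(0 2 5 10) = (0 2 5 7 3 1 10) = [2, 10, 5, 1, 4, 7, 6, 3, 8, 9, 0]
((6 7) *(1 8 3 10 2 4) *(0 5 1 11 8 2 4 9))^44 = (0 9 2 1 5)(3 8 11 4 10) = [9, 5, 1, 8, 10, 0, 6, 7, 11, 2, 3, 4]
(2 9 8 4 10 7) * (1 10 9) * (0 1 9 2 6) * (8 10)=[1, 8, 9, 3, 2, 5, 0, 6, 4, 10, 7]=(0 1 8 4 2 9 10 7 6)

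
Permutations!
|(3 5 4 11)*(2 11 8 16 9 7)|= |(2 11 3 5 4 8 16 9 7)|= 9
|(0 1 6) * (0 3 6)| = |(0 1)(3 6)| = 2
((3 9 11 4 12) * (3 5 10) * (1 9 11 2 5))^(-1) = [0, 12, 9, 10, 11, 2, 6, 7, 8, 1, 5, 3, 4] = (1 12 4 11 3 10 5 2 9)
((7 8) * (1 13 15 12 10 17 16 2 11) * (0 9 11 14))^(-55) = [15, 17, 1, 3, 4, 5, 6, 8, 7, 12, 0, 10, 14, 16, 13, 2, 11, 9] = (0 15 2 1 17 9 12 14 13 16 11 10)(7 8)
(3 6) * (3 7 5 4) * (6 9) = (3 9 6 7 5 4) = [0, 1, 2, 9, 3, 4, 7, 5, 8, 6]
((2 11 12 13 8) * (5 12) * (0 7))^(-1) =[7, 1, 8, 3, 4, 11, 6, 0, 13, 9, 10, 2, 5, 12] =(0 7)(2 8 13 12 5 11)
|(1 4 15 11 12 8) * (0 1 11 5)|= |(0 1 4 15 5)(8 11 12)|= 15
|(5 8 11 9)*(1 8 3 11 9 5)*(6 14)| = 6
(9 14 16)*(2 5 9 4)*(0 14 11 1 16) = (0 14)(1 16 4 2 5 9 11) = [14, 16, 5, 3, 2, 9, 6, 7, 8, 11, 10, 1, 12, 13, 0, 15, 4]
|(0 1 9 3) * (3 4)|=|(0 1 9 4 3)|=5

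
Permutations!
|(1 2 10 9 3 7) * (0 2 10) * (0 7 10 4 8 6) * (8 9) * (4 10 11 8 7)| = 24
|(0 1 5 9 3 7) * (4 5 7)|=12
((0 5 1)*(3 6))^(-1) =(0 1 5)(3 6) =[1, 5, 2, 6, 4, 0, 3]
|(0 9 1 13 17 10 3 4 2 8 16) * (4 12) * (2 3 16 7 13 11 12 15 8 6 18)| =|(0 9 1 11 12 4 3 15 8 7 13 17 10 16)(2 6 18)| =42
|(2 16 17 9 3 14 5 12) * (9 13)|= 9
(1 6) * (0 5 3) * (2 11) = (0 5 3)(1 6)(2 11) = [5, 6, 11, 0, 4, 3, 1, 7, 8, 9, 10, 2]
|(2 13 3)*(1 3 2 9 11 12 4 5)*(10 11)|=|(1 3 9 10 11 12 4 5)(2 13)|=8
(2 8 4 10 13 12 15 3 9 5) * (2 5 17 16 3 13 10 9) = [0, 1, 8, 2, 9, 5, 6, 7, 4, 17, 10, 11, 15, 12, 14, 13, 3, 16] = (2 8 4 9 17 16 3)(12 15 13)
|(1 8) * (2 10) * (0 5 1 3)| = 10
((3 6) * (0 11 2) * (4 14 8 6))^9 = (3 6 8 14 4) = [0, 1, 2, 6, 3, 5, 8, 7, 14, 9, 10, 11, 12, 13, 4]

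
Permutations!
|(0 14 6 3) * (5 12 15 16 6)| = |(0 14 5 12 15 16 6 3)| = 8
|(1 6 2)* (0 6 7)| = 5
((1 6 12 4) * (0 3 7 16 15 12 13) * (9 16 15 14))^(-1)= (0 13 6 1 4 12 15 7 3)(9 14 16)= [13, 4, 2, 0, 12, 5, 1, 3, 8, 14, 10, 11, 15, 6, 16, 7, 9]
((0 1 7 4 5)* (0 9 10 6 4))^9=(4 6 10 9 5)=[0, 1, 2, 3, 6, 4, 10, 7, 8, 5, 9]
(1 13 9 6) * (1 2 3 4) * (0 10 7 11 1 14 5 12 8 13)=(0 10 7 11 1)(2 3 4 14 5 12 8 13 9 6)=[10, 0, 3, 4, 14, 12, 2, 11, 13, 6, 7, 1, 8, 9, 5]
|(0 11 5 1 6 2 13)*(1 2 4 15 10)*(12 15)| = |(0 11 5 2 13)(1 6 4 12 15 10)| = 30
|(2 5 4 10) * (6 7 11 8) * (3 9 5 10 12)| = 20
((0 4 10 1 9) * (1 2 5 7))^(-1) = [9, 7, 10, 3, 0, 2, 6, 5, 8, 1, 4] = (0 9 1 7 5 2 10 4)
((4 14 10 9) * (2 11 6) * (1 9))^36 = (1 9 4 14 10) = [0, 9, 2, 3, 14, 5, 6, 7, 8, 4, 1, 11, 12, 13, 10]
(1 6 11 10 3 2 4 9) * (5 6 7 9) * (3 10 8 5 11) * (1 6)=(1 7 9 6 3 2 4 11 8 5)=[0, 7, 4, 2, 11, 1, 3, 9, 5, 6, 10, 8]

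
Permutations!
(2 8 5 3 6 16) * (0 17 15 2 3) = (0 17 15 2 8 5)(3 6 16) = [17, 1, 8, 6, 4, 0, 16, 7, 5, 9, 10, 11, 12, 13, 14, 2, 3, 15]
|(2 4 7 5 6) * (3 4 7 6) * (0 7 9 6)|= |(0 7 5 3 4)(2 9 6)|= 15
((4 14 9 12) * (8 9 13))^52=(4 9 13)(8 14 12)=[0, 1, 2, 3, 9, 5, 6, 7, 14, 13, 10, 11, 8, 4, 12]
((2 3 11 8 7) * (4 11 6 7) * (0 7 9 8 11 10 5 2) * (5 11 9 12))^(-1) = (0 7)(2 5 12 6 3)(4 8 9 11 10) = [7, 1, 5, 2, 8, 12, 3, 0, 9, 11, 4, 10, 6]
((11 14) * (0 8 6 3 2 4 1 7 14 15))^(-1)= (0 15 11 14 7 1 4 2 3 6 8)= [15, 4, 3, 6, 2, 5, 8, 1, 0, 9, 10, 14, 12, 13, 7, 11]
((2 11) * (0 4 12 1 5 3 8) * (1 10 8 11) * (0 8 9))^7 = (0 12 9 4 10)(1 3 2 5 11) = [12, 3, 5, 2, 10, 11, 6, 7, 8, 4, 0, 1, 9]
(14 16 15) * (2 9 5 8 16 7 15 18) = (2 9 5 8 16 18)(7 15 14) = [0, 1, 9, 3, 4, 8, 6, 15, 16, 5, 10, 11, 12, 13, 7, 14, 18, 17, 2]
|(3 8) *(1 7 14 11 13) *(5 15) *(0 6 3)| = |(0 6 3 8)(1 7 14 11 13)(5 15)| = 20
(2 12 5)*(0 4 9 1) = (0 4 9 1)(2 12 5) = [4, 0, 12, 3, 9, 2, 6, 7, 8, 1, 10, 11, 5]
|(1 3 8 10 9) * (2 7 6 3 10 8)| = |(1 10 9)(2 7 6 3)| = 12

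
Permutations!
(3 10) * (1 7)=(1 7)(3 10)=[0, 7, 2, 10, 4, 5, 6, 1, 8, 9, 3]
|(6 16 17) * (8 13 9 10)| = |(6 16 17)(8 13 9 10)| = 12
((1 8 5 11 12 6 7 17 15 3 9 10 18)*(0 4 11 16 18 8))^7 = (0 15 18 7 5 12 10 4 3 1 17 16 6 8 11 9) = [15, 17, 2, 1, 3, 12, 8, 5, 11, 0, 4, 9, 10, 13, 14, 18, 6, 16, 7]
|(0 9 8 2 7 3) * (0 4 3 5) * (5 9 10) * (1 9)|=|(0 10 5)(1 9 8 2 7)(3 4)|=30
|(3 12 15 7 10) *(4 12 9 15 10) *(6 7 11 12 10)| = 9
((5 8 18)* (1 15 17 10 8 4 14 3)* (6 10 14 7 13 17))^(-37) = (1 6 8 5 7 17 3 15 10 18 4 13 14) = [0, 6, 2, 15, 13, 7, 8, 17, 5, 9, 18, 11, 12, 14, 1, 10, 16, 3, 4]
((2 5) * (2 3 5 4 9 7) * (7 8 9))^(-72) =[0, 1, 2, 3, 4, 5, 6, 7, 8, 9] =(9)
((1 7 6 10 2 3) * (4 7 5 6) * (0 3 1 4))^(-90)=(10)(0 4)(3 7)=[4, 1, 2, 7, 0, 5, 6, 3, 8, 9, 10]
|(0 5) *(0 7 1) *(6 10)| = 4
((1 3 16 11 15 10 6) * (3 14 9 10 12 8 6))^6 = (1 11 14 15 9 12 10 8 3 6 16) = [0, 11, 2, 6, 4, 5, 16, 7, 3, 12, 8, 14, 10, 13, 15, 9, 1]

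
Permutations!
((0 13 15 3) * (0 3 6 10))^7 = (0 15 10 13 6) = [15, 1, 2, 3, 4, 5, 0, 7, 8, 9, 13, 11, 12, 6, 14, 10]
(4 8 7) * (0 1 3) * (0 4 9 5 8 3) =[1, 0, 2, 4, 3, 8, 6, 9, 7, 5] =(0 1)(3 4)(5 8 7 9)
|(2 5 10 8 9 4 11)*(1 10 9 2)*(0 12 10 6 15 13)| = 13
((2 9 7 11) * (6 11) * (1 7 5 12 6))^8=(2 5 6)(9 12 11)=[0, 1, 5, 3, 4, 6, 2, 7, 8, 12, 10, 9, 11]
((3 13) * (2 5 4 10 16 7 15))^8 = (2 5 4 10 16 7 15) = [0, 1, 5, 3, 10, 4, 6, 15, 8, 9, 16, 11, 12, 13, 14, 2, 7]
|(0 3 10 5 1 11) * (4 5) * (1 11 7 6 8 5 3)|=21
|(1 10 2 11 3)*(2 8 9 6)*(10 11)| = |(1 11 3)(2 10 8 9 6)| = 15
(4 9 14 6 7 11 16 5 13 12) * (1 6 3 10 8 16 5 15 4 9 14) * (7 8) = (1 6 8 16 15 4 14 3 10 7 11 5 13 12 9) = [0, 6, 2, 10, 14, 13, 8, 11, 16, 1, 7, 5, 9, 12, 3, 4, 15]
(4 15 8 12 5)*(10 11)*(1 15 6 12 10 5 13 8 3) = (1 15 3)(4 6 12 13 8 10 11 5) = [0, 15, 2, 1, 6, 4, 12, 7, 10, 9, 11, 5, 13, 8, 14, 3]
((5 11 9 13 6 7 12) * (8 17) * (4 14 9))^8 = (17)(4 11 5 12 7 6 13 9 14) = [0, 1, 2, 3, 11, 12, 13, 6, 8, 14, 10, 5, 7, 9, 4, 15, 16, 17]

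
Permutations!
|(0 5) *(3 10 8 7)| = |(0 5)(3 10 8 7)| = 4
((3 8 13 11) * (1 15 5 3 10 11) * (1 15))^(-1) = [0, 1, 2, 5, 4, 15, 6, 7, 3, 9, 11, 10, 12, 8, 14, 13] = (3 5 15 13 8)(10 11)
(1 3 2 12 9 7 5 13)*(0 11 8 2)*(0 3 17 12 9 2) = (0 11 8)(1 17 12 2 9 7 5 13) = [11, 17, 9, 3, 4, 13, 6, 5, 0, 7, 10, 8, 2, 1, 14, 15, 16, 12]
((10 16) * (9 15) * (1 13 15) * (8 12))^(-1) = (1 9 15 13)(8 12)(10 16) = [0, 9, 2, 3, 4, 5, 6, 7, 12, 15, 16, 11, 8, 1, 14, 13, 10]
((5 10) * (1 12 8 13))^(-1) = (1 13 8 12)(5 10) = [0, 13, 2, 3, 4, 10, 6, 7, 12, 9, 5, 11, 1, 8]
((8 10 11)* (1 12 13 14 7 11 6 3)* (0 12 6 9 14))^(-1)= (0 13 12)(1 3 6)(7 14 9 10 8 11)= [13, 3, 2, 6, 4, 5, 1, 14, 11, 10, 8, 7, 0, 12, 9]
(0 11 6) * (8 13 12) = (0 11 6)(8 13 12) = [11, 1, 2, 3, 4, 5, 0, 7, 13, 9, 10, 6, 8, 12]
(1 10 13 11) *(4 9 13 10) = (1 4 9 13 11) = [0, 4, 2, 3, 9, 5, 6, 7, 8, 13, 10, 1, 12, 11]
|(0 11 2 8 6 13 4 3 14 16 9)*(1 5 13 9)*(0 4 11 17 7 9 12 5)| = |(0 17 7 9 4 3 14 16 1)(2 8 6 12 5 13 11)| = 63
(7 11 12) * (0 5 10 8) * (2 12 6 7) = [5, 1, 12, 3, 4, 10, 7, 11, 0, 9, 8, 6, 2] = (0 5 10 8)(2 12)(6 7 11)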